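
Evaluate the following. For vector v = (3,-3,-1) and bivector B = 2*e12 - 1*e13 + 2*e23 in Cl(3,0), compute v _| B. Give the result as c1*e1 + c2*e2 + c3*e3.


Left contraction v _| B = <vB>_1 (grade-1 part of the geometric product vB).
Using e1_|e12 = e2, e2_|e12 = -e1, e1_|e13 = e3, e3_|e13 = -e1, e2_|e23 = e3, e3_|e23 = -e2:
e1 coeff: -v2*b12 - v3*b13 = -(-3)*(2) - (-1)*(-1) = 5
e2 coeff: v1*b12 - v3*b23 = (3)*(2) - (-1)*(2) = 8
e3 coeff: v1*b13 + v2*b23 = (3)*(-1) + (-3)*(2) = -9
v _| B = 5*e1 + 8*e2 - 9*e3


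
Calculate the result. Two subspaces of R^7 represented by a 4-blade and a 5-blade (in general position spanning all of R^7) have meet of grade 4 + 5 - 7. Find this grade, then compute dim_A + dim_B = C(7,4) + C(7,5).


Meet grade = grade(A) + grade(B) - n
= 4 + 5 - 7 = 2
C(7,4) = 35
C(7,5) = 21
dim_A + dim_B = 35 + 21 = 56


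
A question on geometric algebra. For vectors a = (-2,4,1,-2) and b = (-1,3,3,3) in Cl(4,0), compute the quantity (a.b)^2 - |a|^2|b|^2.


a . b = (-2)*(-1) + 4*3 + 1*3 + (-2)*3
= 2 + 12 + 3 + (-6) = 11
|a|^2 = (-2)^2 + 4^2 + 1^2 + (-2)^2 = 25
|b|^2 = (-1)^2 + 3^2 + 3^2 + 3^2 = 28
(a.b)^2 = 11^2 = 121
|a|^2 * |b|^2 = 25 * 28 = 700
Result = 121 - 700 = -579


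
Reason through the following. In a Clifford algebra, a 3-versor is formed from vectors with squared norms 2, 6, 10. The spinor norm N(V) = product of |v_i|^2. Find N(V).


Spinor norm N(V) = |v1|^2 * |v2|^2 * ... * |v3|^2
= 2 * 6 * 10
Running product: 2, 12, 120
N(V) = 120


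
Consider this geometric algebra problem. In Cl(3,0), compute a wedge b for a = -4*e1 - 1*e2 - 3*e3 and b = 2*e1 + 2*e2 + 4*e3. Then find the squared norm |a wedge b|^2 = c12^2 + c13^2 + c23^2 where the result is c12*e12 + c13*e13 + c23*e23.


a wedge b = (a1*b2 - a2*b1)*e12 + (a1*b3 - a3*b1)*e13 + (a2*b3 - a3*b2)*e23
e12 coeff: (-4)*2 - (-1)*2 = -8 - (-2) = -6
e13 coeff: (-4)*4 - (-3)*2 = -16 - (-6) = -10
e23 coeff: (-1)*4 - (-3)*2 = -4 - (-6) = 2
|a wedge b|^2 = (-6)^2 + (-10)^2 + 2^2
= 36 + 100 + 4
= 140


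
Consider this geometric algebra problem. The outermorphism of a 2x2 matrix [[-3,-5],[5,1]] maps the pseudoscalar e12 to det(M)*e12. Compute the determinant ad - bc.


The outermorphism of a linear map f sends e1^e2 to f(e1)^f(e2).
f(e1) = -3*e1 + 5*e2
f(e2) = -5*e1 + 1*e2
f(e1) ^ f(e2) = (-3*e1 + 5*e2) ^ (-5*e1 + 1*e2)
= (-3)*1*e12 + 5*(-5)*e21
= (-3 - (-25))*e12
= 22*e12
Coefficient = 22


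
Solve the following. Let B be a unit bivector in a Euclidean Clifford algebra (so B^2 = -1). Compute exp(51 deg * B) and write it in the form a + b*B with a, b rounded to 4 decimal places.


For a unit bivector B with B^2 = -1, the exponential series gives
e^(theta*B) = cos(theta) + sin(theta)*B (the GA analogue of Euler's formula).
theta = 51 degrees = 0.890118 rad
cos(51 deg) = 0.6293
sin(51 deg) = 0.7771
exp(theta*B) = 0.6293 + 0.7771*B


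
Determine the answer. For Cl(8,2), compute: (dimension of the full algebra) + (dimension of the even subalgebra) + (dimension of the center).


n = 8 + 2 = 10
Total dim = 2^10 = 1024
Even subalgebra dim = 2^9 = 512
n is even, so center dim = 1
Sum = 1024 + 512 + 1 = 1537


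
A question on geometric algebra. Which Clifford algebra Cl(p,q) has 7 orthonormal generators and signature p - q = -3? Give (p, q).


We need p + q = 7 and p - q = -3.
Adding: 2p = 7 + (-3) = 4, so p = 2.
Then q = 7 - 2 = 5.
(p, q) = (2, 5)


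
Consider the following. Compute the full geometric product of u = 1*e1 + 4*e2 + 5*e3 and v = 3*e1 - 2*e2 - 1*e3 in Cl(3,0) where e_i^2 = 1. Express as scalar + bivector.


In Cl(3,0): e_i^2 = 1, e_ie_j = -e_je_i for i != j.
Scalar part = u . v = 1*3 + 4*(-2) + 5*(-1)
= 3 + (-8) + (-5) = -10
e12 coeff = 1*(-2) - 4*3 = -2 - 12 = -14
e13 coeff = 1*(-1) - 5*3 = -1 - 15 = -16
e23 coeff = 4*(-1) - 5*(-2) = -4 - (-10) = 6
uv = -10 - 14*e12 - 16*e13 + 6*e23


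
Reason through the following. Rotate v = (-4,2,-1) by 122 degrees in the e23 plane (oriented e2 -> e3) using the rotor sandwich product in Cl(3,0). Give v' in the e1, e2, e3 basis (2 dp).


Rotor R = cos(61deg) - sin(61deg)*e23
Rotation angle theta = 2 * 61 = 122 degrees in the e23 plane (e2 -> e3).
The component perpendicular to the plane (e1) is invariant: v'_1 = v1 = -4.00
cos(122deg) = -0.5299, sin(122deg) = 0.8480
v'_2 = v2*cos(theta) - v3*sin(theta) = 2*(-0.5299) - (-1)*0.8480 = -0.21
v'_3 = v2*sin(theta) + v3*cos(theta) = 2*0.8480 + (-1)*(-0.5299) = 2.23
v' = -4.00*e1 - 0.21*e2 + 2.23*e3


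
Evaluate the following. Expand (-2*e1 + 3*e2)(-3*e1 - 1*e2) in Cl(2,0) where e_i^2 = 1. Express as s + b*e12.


Expand: (-2*e1 + 3*e2)(-3*e1 - 1*e2)
= (-2)*(-3)*e1e1 + (-2)*(-1)*e1e2 + 3*(-3)*e2e1 + 3*(-1)*e2e2
Using e1^2 = e2^2 = 1, e2e1 = -e1e2:
Scalar part s = (-2)*(-3) + 3*(-1) = 6 + (-3) = 3
Bivector part b = (-2)*(-1) - 3*(-3) = 2 - (-9) = 11
uv = 3 + 11*e12


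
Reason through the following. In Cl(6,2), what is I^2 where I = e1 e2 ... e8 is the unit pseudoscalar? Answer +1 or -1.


The pseudoscalar I = e1...e_n (product of all n generators) of Cl(p,q) satisfies I^2 = (-1)^(q + n(n-1)/2).
p = 6, q = 2, n = p + q = 8
n(n-1)/2 = 8 * 7 / 2 = 28
Exponent = q + n(n-1)/2 = 2 + 28 = 30
I^2 = (-1)^30 = +1


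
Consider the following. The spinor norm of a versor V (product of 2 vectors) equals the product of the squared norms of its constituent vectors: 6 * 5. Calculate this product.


Spinor norm N(V) = |v1|^2 * |v2|^2 * ... * |v2|^2
= 6 * 5
Running product: 6, 30
N(V) = 30


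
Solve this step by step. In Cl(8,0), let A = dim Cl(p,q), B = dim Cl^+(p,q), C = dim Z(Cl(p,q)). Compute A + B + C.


n = 8 + 0 = 8
Total dim = 2^8 = 256
Even subalgebra dim = 2^7 = 128
n is even, so center dim = 1
Sum = 256 + 128 + 1 = 385


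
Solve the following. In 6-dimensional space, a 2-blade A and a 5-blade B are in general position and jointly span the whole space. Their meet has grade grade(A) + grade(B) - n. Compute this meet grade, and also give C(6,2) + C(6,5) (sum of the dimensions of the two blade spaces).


Meet grade = grade(A) + grade(B) - n
= 2 + 5 - 6 = 1
C(6,2) = 15
C(6,5) = 6
dim_A + dim_B = 15 + 6 = 21


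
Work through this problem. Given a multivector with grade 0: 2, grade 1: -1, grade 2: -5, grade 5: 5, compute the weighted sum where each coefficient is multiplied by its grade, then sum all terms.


Grade-weighted sum = sum of grade_k * coefficient_k
0*2 = 0
1*(-1) = -1
2*(-5) = -10
5*5 = 25
Total = 0 + (-1) + (-10) + 25 = 14


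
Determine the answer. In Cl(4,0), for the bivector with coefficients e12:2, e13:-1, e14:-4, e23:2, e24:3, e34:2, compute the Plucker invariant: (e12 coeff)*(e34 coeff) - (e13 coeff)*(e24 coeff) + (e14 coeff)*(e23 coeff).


Plucker relation: af - be + cd
a*f = 2*2 = 4
b*e = (-1)*3 = -3
c*d = (-4)*2 = -8
af - be + cd = 4 - (-3) + (-8)
= -1


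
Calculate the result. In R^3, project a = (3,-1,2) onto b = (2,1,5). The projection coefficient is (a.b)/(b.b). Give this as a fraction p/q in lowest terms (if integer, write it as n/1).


Projection coefficient = (a . b) / (b . b)
a . b = 3*2 + (-1)*1 + 2*5
= 6 + (-1) + 10 = 15
b . b = 2^2 + 1^2 + 5^2
= 4 + 1 + 25 = 30
Coefficient = 15/30
In lowest terms: 1/2


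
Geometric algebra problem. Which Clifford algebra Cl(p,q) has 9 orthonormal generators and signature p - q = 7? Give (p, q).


We need p + q = 9 and p - q = 7.
Adding: 2p = 9 + 7 = 16, so p = 8.
Then q = 9 - 8 = 1.
(p, q) = (8, 1)


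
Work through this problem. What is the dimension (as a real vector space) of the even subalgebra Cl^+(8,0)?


Even subalgebra dimension = 2^(n-1)
n = 8 + 0 = 8
2^(8 - 1) = 2^7 = 128
Verification: sum of C(8,k) for even k = 1 + 28 + 70 + 28 + 1 = 128
Result = 128


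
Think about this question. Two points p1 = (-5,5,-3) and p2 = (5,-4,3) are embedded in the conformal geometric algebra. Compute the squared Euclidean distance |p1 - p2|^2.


p1 - p2 = (-10, 9, -6)
|p1 - p2|^2 = (-10)^2 + 9^2 + (-6)^2
= 100 + 81 + 36
= 217


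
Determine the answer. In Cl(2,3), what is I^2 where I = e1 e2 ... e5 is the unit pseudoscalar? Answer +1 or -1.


The pseudoscalar I = e1...e_n (product of all n generators) of Cl(p,q) satisfies I^2 = (-1)^(q + n(n-1)/2).
p = 2, q = 3, n = p + q = 5
n(n-1)/2 = 5 * 4 / 2 = 10
Exponent = q + n(n-1)/2 = 3 + 10 = 13
I^2 = (-1)^13 = -1


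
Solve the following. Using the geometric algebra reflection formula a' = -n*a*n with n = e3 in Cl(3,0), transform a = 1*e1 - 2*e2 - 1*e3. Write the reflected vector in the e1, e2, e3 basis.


Reflection formula: a' = -n*a*n, with n = e3 (unit vector, n^2 = 1).
For reflection through hyperplane perp to e3:
The component along e3 flips sign, others stay.
a = (1, -2, -1)
a' = (1, -2, 1)
a' = 1*e1 - 2*e2 + 1*e3


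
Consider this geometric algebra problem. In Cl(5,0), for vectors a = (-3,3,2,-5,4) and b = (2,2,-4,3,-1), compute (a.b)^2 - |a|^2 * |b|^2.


a . b = (-3)*2 + 3*2 + 2*(-4) + (-5)*3 + 4*(-1)
= -6 + 6 + (-8) + (-15) + (-4) = -27
|a|^2 = (-3)^2 + 3^2 + 2^2 + (-5)^2 + 4^2 = 63
|b|^2 = 2^2 + 2^2 + (-4)^2 + 3^2 + (-1)^2 = 34
(a.b)^2 = (-27)^2 = 729
|a|^2 * |b|^2 = 63 * 34 = 2142
Result = 729 - 2142 = -1413


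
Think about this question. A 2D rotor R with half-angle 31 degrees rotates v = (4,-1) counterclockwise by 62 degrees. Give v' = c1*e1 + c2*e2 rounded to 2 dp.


Rotor R = cos(31deg) - sin(31deg)*e12
Rotation angle theta = 2 * 31 = 62 degrees
v' = R*v*~R rotates v by theta.
cos(62deg) = 0.4695, sin(62deg) = 0.8829
v'_1 = 4*cos(62deg) - (-1)*sin(62deg)
= 4*0.4695 - (-1)*0.8829
= 2.76
v'_2 = 4*sin(62deg) + (-1)*cos(62deg)
= 4*0.8829 + (-1)*0.4695
= 3.06
v' = 2.76*e1 + 3.06*e2


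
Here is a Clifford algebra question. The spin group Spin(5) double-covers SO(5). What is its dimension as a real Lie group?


Spin(n) double-covers SO(n); both have Lie algebra so(n) of dimension n(n-1)/2.
n = 5
n(n-1) = 5 * 4 = 20
dim Spin(5) = 20/2 = 10


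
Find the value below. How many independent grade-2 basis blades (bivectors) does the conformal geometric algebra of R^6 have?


The conformal model of R^6 uses Cl(7,1) with m = 6 + 2 = 8 generators.
Number of grade-2 blades = C(m, 2) = C(8, 2)
= 8*7/2 = 28


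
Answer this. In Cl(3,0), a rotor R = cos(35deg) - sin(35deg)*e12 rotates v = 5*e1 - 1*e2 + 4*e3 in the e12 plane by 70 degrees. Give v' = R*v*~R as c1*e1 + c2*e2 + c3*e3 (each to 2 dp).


Rotor R = cos(35deg) - sin(35deg)*e12
Rotation angle theta = 2 * 35 = 70 degrees in the e12 plane (e1 -> e2).
The component perpendicular to the plane (e3) is invariant: v'_3 = v3 = 4.00
cos(70deg) = 0.3420, sin(70deg) = 0.9397
v'_1 = v1*cos(theta) - v2*sin(theta) = 5*0.3420 - (-1)*0.9397 = 2.65
v'_2 = v1*sin(theta) + v2*cos(theta) = 5*0.9397 + (-1)*0.3420 = 4.36
v' = 2.65*e1 + 4.36*e2 + 4.00*e3


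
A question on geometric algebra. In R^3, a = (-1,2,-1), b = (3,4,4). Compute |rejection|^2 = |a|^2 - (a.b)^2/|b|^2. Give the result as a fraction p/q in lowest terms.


|a|^2 = (-1)^2 + 2^2 + (-1)^2 = 6
|b|^2 = 3^2 + 4^2 + 4^2 = 41
a . b = (-1)*3 + 2*4 + (-1)*4 = 1
(a.b)^2 = 1^2 = 1
|rej|^2 = 6 - 1/41
= (246 - 1)/41
= 245/41
In lowest terms: 245/41


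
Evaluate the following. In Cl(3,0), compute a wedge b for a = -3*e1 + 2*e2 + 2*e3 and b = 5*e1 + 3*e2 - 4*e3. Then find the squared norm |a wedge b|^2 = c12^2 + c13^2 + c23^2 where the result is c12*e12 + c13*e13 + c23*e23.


a wedge b = (a1*b2 - a2*b1)*e12 + (a1*b3 - a3*b1)*e13 + (a2*b3 - a3*b2)*e23
e12 coeff: (-3)*3 - 2*5 = -9 - 10 = -19
e13 coeff: (-3)*(-4) - 2*5 = 12 - 10 = 2
e23 coeff: 2*(-4) - 2*3 = -8 - 6 = -14
|a wedge b|^2 = (-19)^2 + 2^2 + (-14)^2
= 361 + 4 + 196
= 561


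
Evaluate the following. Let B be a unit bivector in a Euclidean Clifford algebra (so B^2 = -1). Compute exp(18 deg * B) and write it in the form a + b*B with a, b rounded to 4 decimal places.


For a unit bivector B with B^2 = -1, the exponential series gives
e^(theta*B) = cos(theta) + sin(theta)*B (the GA analogue of Euler's formula).
theta = 18 degrees = 0.314159 rad
cos(18 deg) = 0.9511
sin(18 deg) = 0.3090
exp(theta*B) = 0.9511 + 0.3090*B


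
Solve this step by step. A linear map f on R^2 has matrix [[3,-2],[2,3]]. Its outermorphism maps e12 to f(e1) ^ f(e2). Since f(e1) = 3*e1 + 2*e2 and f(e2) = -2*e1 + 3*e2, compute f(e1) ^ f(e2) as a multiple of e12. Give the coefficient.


The outermorphism of a linear map f sends e1^e2 to f(e1)^f(e2).
f(e1) = 3*e1 + 2*e2
f(e2) = -2*e1 + 3*e2
f(e1) ^ f(e2) = (3*e1 + 2*e2) ^ (-2*e1 + 3*e2)
= 3*3*e12 + 2*(-2)*e21
= (9 - (-4))*e12
= 13*e12
Coefficient = 13


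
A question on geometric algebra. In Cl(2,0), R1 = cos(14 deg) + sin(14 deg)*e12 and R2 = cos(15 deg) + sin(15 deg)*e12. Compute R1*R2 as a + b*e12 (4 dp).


Same-plane rotors commute and their half-angles add:
R1*R2 = cos(a1 + a2) + sin(a1 + a2)*e12.
a1 + a2 = 14 + 15 = 29 deg
cos(29 deg) = 0.8746
sin(29 deg) = 0.4848
R1*R2 = 0.8746 + 0.4848*e12


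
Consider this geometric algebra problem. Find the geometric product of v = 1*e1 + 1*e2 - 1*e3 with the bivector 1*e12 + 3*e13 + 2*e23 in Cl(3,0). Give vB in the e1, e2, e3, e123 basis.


vB has grade-1 (vector) and grade-3 (trivector) parts: vB = (v _| B) + (v ^ B).
Vector part <vB>_1:
  e1: -v2*b12 - v3*b13 = -(1)*(1) - (-1)*(3) = 2
  e2: v1*b12 - v3*b23 = (1)*(1) - (-1)*(2) = 3
  e3: v1*b13 + v2*b23 = (1)*(3) + (1)*(2) = 5
Trivector part <vB>_3:
  e123: v1*b23 - v2*b13 + v3*b12 = (1)*(2) - (1)*(3) + (-1)*(1) = -2
vB = 2*e1 + 3*e2 + 5*e3 - 2*e123


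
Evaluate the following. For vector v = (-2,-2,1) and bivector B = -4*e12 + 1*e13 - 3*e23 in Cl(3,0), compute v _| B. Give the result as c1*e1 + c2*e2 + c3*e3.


Left contraction v _| B = <vB>_1 (grade-1 part of the geometric product vB).
Using e1_|e12 = e2, e2_|e12 = -e1, e1_|e13 = e3, e3_|e13 = -e1, e2_|e23 = e3, e3_|e23 = -e2:
e1 coeff: -v2*b12 - v3*b13 = -(-2)*(-4) - (1)*(1) = -9
e2 coeff: v1*b12 - v3*b23 = (-2)*(-4) - (1)*(-3) = 11
e3 coeff: v1*b13 + v2*b23 = (-2)*(1) + (-2)*(-3) = 4
v _| B = -9*e1 + 11*e2 + 4*e3


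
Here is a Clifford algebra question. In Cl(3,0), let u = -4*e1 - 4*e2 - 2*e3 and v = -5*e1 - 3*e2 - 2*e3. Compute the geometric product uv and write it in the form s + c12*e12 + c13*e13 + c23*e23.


In Cl(3,0): e_i^2 = 1, e_ie_j = -e_je_i for i != j.
Scalar part = u . v = (-4)*(-5) + (-4)*(-3) + (-2)*(-2)
= 20 + 12 + 4 = 36
e12 coeff = (-4)*(-3) - (-4)*(-5) = 12 - 20 = -8
e13 coeff = (-4)*(-2) - (-2)*(-5) = 8 - 10 = -2
e23 coeff = (-4)*(-2) - (-2)*(-3) = 8 - 6 = 2
uv = 36 - 8*e12 - 2*e13 + 2*e23


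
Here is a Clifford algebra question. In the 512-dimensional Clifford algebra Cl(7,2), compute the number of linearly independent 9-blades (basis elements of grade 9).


Number of grade-k basis blades in Cl(p,q) with n = p + q is C(n, k).
n = 7 + 2 = 9
C(9, 9) = 9! / (9! * 0!)
= 362880 / (362880 * 1)
= 1


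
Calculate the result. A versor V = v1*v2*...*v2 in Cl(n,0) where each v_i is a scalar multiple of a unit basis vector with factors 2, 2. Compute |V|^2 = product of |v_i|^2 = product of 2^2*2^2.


Each vector v_i has |v_i|^2 = s_i^2
Squared scales: 2^2 = 4, 2^2 = 4
|V|^2 = 4 * 4
= 16


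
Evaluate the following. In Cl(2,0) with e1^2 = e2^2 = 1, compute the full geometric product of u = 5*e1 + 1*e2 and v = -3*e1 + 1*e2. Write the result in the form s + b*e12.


Expand: (5*e1 + 1*e2)(-3*e1 + 1*e2)
= 5*(-3)*e1e1 + 5*1*e1e2 + 1*(-3)*e2e1 + 1*1*e2e2
Using e1^2 = e2^2 = 1, e2e1 = -e1e2:
Scalar part s = 5*(-3) + 1*1 = -15 + 1 = -14
Bivector part b = 5*1 - 1*(-3) = 5 - (-3) = 8
uv = -14 + 8*e12


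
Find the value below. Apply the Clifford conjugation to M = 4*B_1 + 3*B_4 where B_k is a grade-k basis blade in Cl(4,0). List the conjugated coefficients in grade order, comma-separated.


Clifford conjugate sign for grade k: (-1)^(k(k+1)/2)
Grade 1: (-1)^(1*2/2) = (-1)^1 = -1, coeff 4 -> -4
Grade 4: (-1)^(4*5/2) = (-1)^10 = 1, coeff 3 -> 3
Conjugated coefficients: -4, 3


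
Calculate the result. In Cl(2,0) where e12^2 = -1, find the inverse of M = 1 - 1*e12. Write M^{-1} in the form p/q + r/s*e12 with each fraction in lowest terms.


M = 1 - 1*e12, where e12^2 = -1.
Since M commutes with its reverse ~M = a - b*e12, M * ~M = a^2 - b^2*e12^2 = a^2 + b^2.
So M^{-1} = ~M / (a^2 + b^2) = (a - b*e12)/(a^2 + b^2).
a^2 + b^2 = 1 + 1 = 2
Scalar part = 1/2 = 1/2
Bivector coeff = 1/2 = 1/2
M^{-1} = 1/2 + 1/2*e12


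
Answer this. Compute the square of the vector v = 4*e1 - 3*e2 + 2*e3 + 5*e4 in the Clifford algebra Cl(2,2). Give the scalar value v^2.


v^2 = sum of c_i^2 * e_i^2
Positive signature terms (e_i^2 = +1): 4^2 + (-3)^2 = 25
Negative signature terms (e_j^2 = -1): 2^2 + 5^2 = 29
v^2 = 25 - 29 = -4


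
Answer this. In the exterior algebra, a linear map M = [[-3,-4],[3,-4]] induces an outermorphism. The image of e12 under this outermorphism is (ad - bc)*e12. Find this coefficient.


The outermorphism of a linear map f sends e1^e2 to f(e1)^f(e2).
f(e1) = -3*e1 + 3*e2
f(e2) = -4*e1 - 4*e2
f(e1) ^ f(e2) = (-3*e1 + 3*e2) ^ (-4*e1 - 4*e2)
= (-3)*(-4)*e12 + 3*(-4)*e21
= (12 - (-12))*e12
= 24*e12
Coefficient = 24


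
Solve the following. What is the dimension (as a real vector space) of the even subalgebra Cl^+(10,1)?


Even subalgebra dimension = 2^(n-1)
n = 10 + 1 = 11
2^(11 - 1) = 2^10 = 1024
Verification: sum of C(11,k) for even k = 1 + 55 + 330 + 462 + 165 + 11 = 1024
Result = 1024


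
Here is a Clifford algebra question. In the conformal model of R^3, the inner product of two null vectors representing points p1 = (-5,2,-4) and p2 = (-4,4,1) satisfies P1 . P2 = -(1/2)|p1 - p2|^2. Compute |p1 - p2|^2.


p1 - p2 = (-1, -2, -5)
|p1 - p2|^2 = (-1)^2 + (-2)^2 + (-5)^2
= 1 + 4 + 25
= 30


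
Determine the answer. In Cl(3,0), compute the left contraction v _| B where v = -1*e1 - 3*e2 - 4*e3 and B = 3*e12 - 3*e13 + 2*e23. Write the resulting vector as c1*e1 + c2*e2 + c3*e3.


Left contraction v _| B = <vB>_1 (grade-1 part of the geometric product vB).
Using e1_|e12 = e2, e2_|e12 = -e1, e1_|e13 = e3, e3_|e13 = -e1, e2_|e23 = e3, e3_|e23 = -e2:
e1 coeff: -v2*b12 - v3*b13 = -(-3)*(3) - (-4)*(-3) = -3
e2 coeff: v1*b12 - v3*b23 = (-1)*(3) - (-4)*(2) = 5
e3 coeff: v1*b13 + v2*b23 = (-1)*(-3) + (-3)*(2) = -3
v _| B = -3*e1 + 5*e2 - 3*e3


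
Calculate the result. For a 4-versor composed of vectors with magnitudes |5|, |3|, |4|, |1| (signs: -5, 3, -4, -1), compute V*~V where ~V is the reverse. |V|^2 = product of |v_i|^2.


Each vector v_i has |v_i|^2 = s_i^2
Squared scales: (-5)^2 = 25, 3^2 = 9, (-4)^2 = 16, (-1)^2 = 1
|V|^2 = 25 * 9 * 16 * 1
= 3600


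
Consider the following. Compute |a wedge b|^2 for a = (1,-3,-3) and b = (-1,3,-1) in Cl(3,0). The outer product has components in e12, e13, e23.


a wedge b = (a1*b2 - a2*b1)*e12 + (a1*b3 - a3*b1)*e13 + (a2*b3 - a3*b2)*e23
e12 coeff: 1*3 - (-3)*(-1) = 3 - 3 = 0
e13 coeff: 1*(-1) - (-3)*(-1) = -1 - 3 = -4
e23 coeff: (-3)*(-1) - (-3)*3 = 3 - (-9) = 12
|a wedge b|^2 = 0^2 + (-4)^2 + 12^2
= 0 + 16 + 144
= 160


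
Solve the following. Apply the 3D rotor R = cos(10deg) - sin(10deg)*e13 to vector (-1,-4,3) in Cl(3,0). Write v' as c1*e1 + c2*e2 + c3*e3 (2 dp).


Rotor R = cos(10deg) - sin(10deg)*e13
Rotation angle theta = 2 * 10 = 20 degrees in the e13 plane (e1 -> e3).
The component perpendicular to the plane (e2) is invariant: v'_2 = v2 = -4.00
cos(20deg) = 0.9397, sin(20deg) = 0.3420
v'_1 = v1*cos(theta) - v3*sin(theta) = -1*0.9397 - 3*0.3420 = -1.97
v'_3 = v1*sin(theta) + v3*cos(theta) = -1*0.3420 + 3*0.9397 = 2.48
v' = -1.97*e1 - 4.00*e2 + 2.48*e3


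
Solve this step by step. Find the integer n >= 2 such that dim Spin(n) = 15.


dim Spin(n) = dim so(n) = n(n-1)/2.
Solve n(n-1)/2 = 15, i.e. n^2 - n - 30 = 0.
Discriminant = 1 + 8*15 = 121
n = (1 + sqrt(121))/2 = (1 + 11)/2 = 6


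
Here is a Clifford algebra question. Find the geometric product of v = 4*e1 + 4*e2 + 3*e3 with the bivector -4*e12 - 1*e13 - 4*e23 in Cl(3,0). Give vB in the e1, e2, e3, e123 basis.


vB has grade-1 (vector) and grade-3 (trivector) parts: vB = (v _| B) + (v ^ B).
Vector part <vB>_1:
  e1: -v2*b12 - v3*b13 = -(4)*(-4) - (3)*(-1) = 19
  e2: v1*b12 - v3*b23 = (4)*(-4) - (3)*(-4) = -4
  e3: v1*b13 + v2*b23 = (4)*(-1) + (4)*(-4) = -20
Trivector part <vB>_3:
  e123: v1*b23 - v2*b13 + v3*b12 = (4)*(-4) - (4)*(-1) + (3)*(-4) = -24
vB = 19*e1 - 4*e2 - 20*e3 - 24*e123


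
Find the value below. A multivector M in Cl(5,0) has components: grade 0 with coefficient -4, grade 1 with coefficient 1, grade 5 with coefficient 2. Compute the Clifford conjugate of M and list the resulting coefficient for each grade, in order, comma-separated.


Clifford conjugate sign for grade k: (-1)^(k(k+1)/2)
Grade 0: (-1)^(0*1/2) = (-1)^0 = 1, coeff -4 -> -4
Grade 1: (-1)^(1*2/2) = (-1)^1 = -1, coeff 1 -> -1
Grade 5: (-1)^(5*6/2) = (-1)^15 = -1, coeff 2 -> -2
Conjugated coefficients: -4, -1, -2


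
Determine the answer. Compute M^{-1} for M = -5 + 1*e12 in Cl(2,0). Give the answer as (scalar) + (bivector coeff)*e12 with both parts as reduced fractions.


M = -5 + 1*e12, where e12^2 = -1.
Since M commutes with its reverse ~M = a - b*e12, M * ~M = a^2 - b^2*e12^2 = a^2 + b^2.
So M^{-1} = ~M / (a^2 + b^2) = (a - b*e12)/(a^2 + b^2).
a^2 + b^2 = 25 + 1 = 26
Scalar part = -5/26 = -5/26
Bivector coeff = -1/26 = -1/26
M^{-1} = -5/26 - 1/26*e12


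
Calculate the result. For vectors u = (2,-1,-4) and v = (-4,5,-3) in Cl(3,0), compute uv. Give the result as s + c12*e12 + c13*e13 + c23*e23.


In Cl(3,0): e_i^2 = 1, e_ie_j = -e_je_i for i != j.
Scalar part = u . v = 2*(-4) + (-1)*5 + (-4)*(-3)
= -8 + (-5) + 12 = -1
e12 coeff = 2*5 - (-1)*(-4) = 10 - 4 = 6
e13 coeff = 2*(-3) - (-4)*(-4) = -6 - 16 = -22
e23 coeff = (-1)*(-3) - (-4)*5 = 3 - (-20) = 23
uv = -1 + 6*e12 - 22*e13 + 23*e23


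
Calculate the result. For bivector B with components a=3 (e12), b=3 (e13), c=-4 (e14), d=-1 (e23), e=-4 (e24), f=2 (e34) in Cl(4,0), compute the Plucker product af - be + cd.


Plucker relation: af - be + cd
a*f = 3*2 = 6
b*e = 3*(-4) = -12
c*d = (-4)*(-1) = 4
af - be + cd = 6 - (-12) + 4
= 22


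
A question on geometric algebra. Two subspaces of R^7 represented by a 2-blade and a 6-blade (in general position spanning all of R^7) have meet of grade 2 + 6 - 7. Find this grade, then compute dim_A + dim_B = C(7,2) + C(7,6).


Meet grade = grade(A) + grade(B) - n
= 2 + 6 - 7 = 1
C(7,2) = 21
C(7,6) = 7
dim_A + dim_B = 21 + 7 = 28


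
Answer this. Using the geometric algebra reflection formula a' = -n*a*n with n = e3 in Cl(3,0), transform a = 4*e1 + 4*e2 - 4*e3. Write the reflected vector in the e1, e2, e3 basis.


Reflection formula: a' = -n*a*n, with n = e3 (unit vector, n^2 = 1).
For reflection through hyperplane perp to e3:
The component along e3 flips sign, others stay.
a = (4, 4, -4)
a' = (4, 4, 4)
a' = 4*e1 + 4*e2 + 4*e3


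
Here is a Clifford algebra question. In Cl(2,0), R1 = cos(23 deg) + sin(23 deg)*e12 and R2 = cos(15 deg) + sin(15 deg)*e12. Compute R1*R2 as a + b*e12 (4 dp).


Same-plane rotors commute and their half-angles add:
R1*R2 = cos(a1 + a2) + sin(a1 + a2)*e12.
a1 + a2 = 23 + 15 = 38 deg
cos(38 deg) = 0.7880
sin(38 deg) = 0.6157
R1*R2 = 0.7880 + 0.6157*e12


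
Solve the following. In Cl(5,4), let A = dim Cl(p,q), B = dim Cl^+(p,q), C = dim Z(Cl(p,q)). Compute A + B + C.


n = 5 + 4 = 9
Total dim = 2^9 = 512
Even subalgebra dim = 2^8 = 256
n is odd, so center dim = 2
Sum = 512 + 256 + 2 = 770


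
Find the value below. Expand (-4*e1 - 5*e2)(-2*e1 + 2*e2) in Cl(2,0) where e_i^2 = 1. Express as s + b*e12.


Expand: (-4*e1 - 5*e2)(-2*e1 + 2*e2)
= (-4)*(-2)*e1e1 + (-4)*2*e1e2 + (-5)*(-2)*e2e1 + (-5)*2*e2e2
Using e1^2 = e2^2 = 1, e2e1 = -e1e2:
Scalar part s = (-4)*(-2) + (-5)*2 = 8 + (-10) = -2
Bivector part b = (-4)*2 - (-5)*(-2) = -8 - 10 = -18
uv = -2 - 18*e12


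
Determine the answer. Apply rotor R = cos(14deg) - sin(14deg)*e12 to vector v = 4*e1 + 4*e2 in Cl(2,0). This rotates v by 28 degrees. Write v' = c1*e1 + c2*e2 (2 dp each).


Rotor R = cos(14deg) - sin(14deg)*e12
Rotation angle theta = 2 * 14 = 28 degrees
v' = R*v*~R rotates v by theta.
cos(28deg) = 0.8829, sin(28deg) = 0.4695
v'_1 = 4*cos(28deg) - 4*sin(28deg)
= 4*0.8829 - 4*0.4695
= 1.65
v'_2 = 4*sin(28deg) + 4*cos(28deg)
= 4*0.4695 + 4*0.8829
= 5.41
v' = 1.65*e1 + 5.41*e2


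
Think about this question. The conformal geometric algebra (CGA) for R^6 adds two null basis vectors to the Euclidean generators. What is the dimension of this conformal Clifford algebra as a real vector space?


The conformal model of R^6 uses Cl(7,1): the 6 Euclidean generators plus two extra orthogonal generators e+ (e+^2 = +1) and e- (e-^2 = -1), from which the null vectors e0, einf are built.
Number of generators m = 6 + 2 = 8.
dim Cl(p,q) = 2^m = 2^8 = 256


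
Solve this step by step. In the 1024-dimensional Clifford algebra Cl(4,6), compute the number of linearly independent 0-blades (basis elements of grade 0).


Number of grade-k basis blades in Cl(p,q) with n = p + q is C(n, k).
n = 4 + 6 = 10
C(10, 0) = 10! / (0! * 10!)
= 3628800 / (1 * 3628800)
= 1


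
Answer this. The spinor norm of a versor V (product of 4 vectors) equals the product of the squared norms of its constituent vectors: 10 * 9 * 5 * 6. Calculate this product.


Spinor norm N(V) = |v1|^2 * |v2|^2 * ... * |v4|^2
= 10 * 9 * 5 * 6
Running product: 10, 90, 450, 2700
N(V) = 2700


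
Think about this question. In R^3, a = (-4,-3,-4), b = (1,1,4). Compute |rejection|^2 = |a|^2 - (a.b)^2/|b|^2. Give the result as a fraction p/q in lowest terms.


|a|^2 = (-4)^2 + (-3)^2 + (-4)^2 = 41
|b|^2 = 1^2 + 1^2 + 4^2 = 18
a . b = (-4)*1 + (-3)*1 + (-4)*4 = -23
(a.b)^2 = (-23)^2 = 529
|rej|^2 = 41 - 529/18
= (738 - 529)/18
= 209/18
In lowest terms: 209/18


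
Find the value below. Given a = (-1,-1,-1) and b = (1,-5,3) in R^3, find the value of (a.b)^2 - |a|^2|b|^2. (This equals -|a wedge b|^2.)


a . b = (-1)*1 + (-1)*(-5) + (-1)*3
= -1 + 5 + (-3) = 1
|a|^2 = (-1)^2 + (-1)^2 + (-1)^2 = 3
|b|^2 = 1^2 + (-5)^2 + 3^2 = 35
(a.b)^2 = 1^2 = 1
|a|^2 * |b|^2 = 3 * 35 = 105
Result = 1 - 105 = -104


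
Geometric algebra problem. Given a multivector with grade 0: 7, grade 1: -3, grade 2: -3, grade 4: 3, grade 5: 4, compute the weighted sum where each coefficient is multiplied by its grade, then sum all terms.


Grade-weighted sum = sum of grade_k * coefficient_k
0*7 = 0
1*(-3) = -3
2*(-3) = -6
4*3 = 12
5*4 = 20
Total = 0 + (-3) + (-6) + 12 + 20 = 23


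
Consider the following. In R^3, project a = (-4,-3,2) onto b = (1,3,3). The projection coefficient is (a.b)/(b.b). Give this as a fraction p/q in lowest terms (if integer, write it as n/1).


Projection coefficient = (a . b) / (b . b)
a . b = (-4)*1 + (-3)*3 + 2*3
= -4 + (-9) + 6 = -7
b . b = 1^2 + 3^2 + 3^2
= 1 + 9 + 9 = 19
Coefficient = -7/19
In lowest terms: -7/19


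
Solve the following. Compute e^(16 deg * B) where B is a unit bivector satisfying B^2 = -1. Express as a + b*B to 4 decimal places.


For a unit bivector B with B^2 = -1, the exponential series gives
e^(theta*B) = cos(theta) + sin(theta)*B (the GA analogue of Euler's formula).
theta = 16 degrees = 0.279253 rad
cos(16 deg) = 0.9613
sin(16 deg) = 0.2756
exp(theta*B) = 0.9613 + 0.2756*B


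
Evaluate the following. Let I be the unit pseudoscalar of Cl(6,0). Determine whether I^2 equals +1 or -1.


The pseudoscalar I = e1...e_n (product of all n generators) of Cl(p,q) satisfies I^2 = (-1)^(q + n(n-1)/2).
p = 6, q = 0, n = p + q = 6
n(n-1)/2 = 6 * 5 / 2 = 15
Exponent = q + n(n-1)/2 = 0 + 15 = 15
I^2 = (-1)^15 = -1


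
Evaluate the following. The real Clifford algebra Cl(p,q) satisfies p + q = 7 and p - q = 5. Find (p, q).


We need p + q = 7 and p - q = 5.
Adding: 2p = 7 + 5 = 12, so p = 6.
Then q = 7 - 6 = 1.
(p, q) = (6, 1)


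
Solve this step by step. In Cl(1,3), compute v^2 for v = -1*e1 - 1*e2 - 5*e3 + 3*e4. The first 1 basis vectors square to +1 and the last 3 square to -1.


v^2 = sum of c_i^2 * e_i^2
Positive signature terms (e_i^2 = +1): (-1)^2 = 1
Negative signature terms (e_j^2 = -1): (-1)^2 + (-5)^2 + 3^2 = 35
v^2 = 1 - 35 = -34


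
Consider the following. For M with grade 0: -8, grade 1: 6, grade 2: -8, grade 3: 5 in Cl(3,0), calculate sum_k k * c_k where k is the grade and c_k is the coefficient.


Grade-weighted sum = sum of grade_k * coefficient_k
0*(-8) = 0
1*6 = 6
2*(-8) = -16
3*5 = 15
Total = 0 + 6 + (-16) + 15 = 5


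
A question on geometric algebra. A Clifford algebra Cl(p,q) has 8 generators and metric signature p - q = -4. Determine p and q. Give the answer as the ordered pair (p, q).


We need p + q = 8 and p - q = -4.
Adding: 2p = 8 + (-4) = 4, so p = 2.
Then q = 8 - 2 = 6.
(p, q) = (2, 6)


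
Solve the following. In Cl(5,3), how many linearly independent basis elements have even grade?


Even subalgebra dimension = 2^(n-1)
n = 5 + 3 = 8
2^(8 - 1) = 2^7 = 128
Verification: sum of C(8,k) for even k = 1 + 28 + 70 + 28 + 1 = 128
Result = 128


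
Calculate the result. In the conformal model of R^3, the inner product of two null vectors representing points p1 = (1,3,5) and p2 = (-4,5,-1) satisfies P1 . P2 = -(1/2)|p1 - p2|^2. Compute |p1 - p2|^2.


p1 - p2 = (5, -2, 6)
|p1 - p2|^2 = 5^2 + (-2)^2 + 6^2
= 25 + 4 + 36
= 65


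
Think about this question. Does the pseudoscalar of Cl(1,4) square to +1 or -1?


The pseudoscalar I = e1...e_n (product of all n generators) of Cl(p,q) satisfies I^2 = (-1)^(q + n(n-1)/2).
p = 1, q = 4, n = p + q = 5
n(n-1)/2 = 5 * 4 / 2 = 10
Exponent = q + n(n-1)/2 = 4 + 10 = 14
I^2 = (-1)^14 = +1


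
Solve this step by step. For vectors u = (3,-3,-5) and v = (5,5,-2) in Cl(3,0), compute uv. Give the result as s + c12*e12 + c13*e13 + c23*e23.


In Cl(3,0): e_i^2 = 1, e_ie_j = -e_je_i for i != j.
Scalar part = u . v = 3*5 + (-3)*5 + (-5)*(-2)
= 15 + (-15) + 10 = 10
e12 coeff = 3*5 - (-3)*5 = 15 - (-15) = 30
e13 coeff = 3*(-2) - (-5)*5 = -6 - (-25) = 19
e23 coeff = (-3)*(-2) - (-5)*5 = 6 - (-25) = 31
uv = 10 + 30*e12 + 19*e13 + 31*e23


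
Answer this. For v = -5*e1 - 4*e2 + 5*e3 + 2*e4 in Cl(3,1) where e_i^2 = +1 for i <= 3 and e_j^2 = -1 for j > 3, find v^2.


v^2 = sum of c_i^2 * e_i^2
Positive signature terms (e_i^2 = +1): (-5)^2 + (-4)^2 + 5^2 = 66
Negative signature terms (e_j^2 = -1): 2^2 = 4
v^2 = 66 - 4 = 62


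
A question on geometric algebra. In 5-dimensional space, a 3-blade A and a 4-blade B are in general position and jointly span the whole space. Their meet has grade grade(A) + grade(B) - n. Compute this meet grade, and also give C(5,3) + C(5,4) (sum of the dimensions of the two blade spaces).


Meet grade = grade(A) + grade(B) - n
= 3 + 4 - 5 = 2
C(5,3) = 10
C(5,4) = 5
dim_A + dim_B = 10 + 5 = 15


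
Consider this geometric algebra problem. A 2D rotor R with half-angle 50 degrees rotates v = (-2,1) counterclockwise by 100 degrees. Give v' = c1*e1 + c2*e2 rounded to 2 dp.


Rotor R = cos(50deg) - sin(50deg)*e12
Rotation angle theta = 2 * 50 = 100 degrees
v' = R*v*~R rotates v by theta.
cos(100deg) = -0.1736, sin(100deg) = 0.9848
v'_1 = -2*cos(100deg) - 1*sin(100deg)
= -2*(-0.1736) - 1*0.9848
= -0.64
v'_2 = -2*sin(100deg) + 1*cos(100deg)
= -2*0.9848 + 1*(-0.1736)
= -2.14
v' = -0.64*e1 - 2.14*e2


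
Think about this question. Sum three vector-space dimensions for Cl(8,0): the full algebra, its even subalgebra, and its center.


n = 8 + 0 = 8
Total dim = 2^8 = 256
Even subalgebra dim = 2^7 = 128
n is even, so center dim = 1
Sum = 256 + 128 + 1 = 385


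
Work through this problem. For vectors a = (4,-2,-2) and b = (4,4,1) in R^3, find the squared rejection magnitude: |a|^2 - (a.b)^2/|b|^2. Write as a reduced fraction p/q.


|a|^2 = 4^2 + (-2)^2 + (-2)^2 = 24
|b|^2 = 4^2 + 4^2 + 1^2 = 33
a . b = 4*4 + (-2)*4 + (-2)*1 = 6
(a.b)^2 = 6^2 = 36
|rej|^2 = 24 - 36/33
= (792 - 36)/33
= 756/33
In lowest terms: 252/11


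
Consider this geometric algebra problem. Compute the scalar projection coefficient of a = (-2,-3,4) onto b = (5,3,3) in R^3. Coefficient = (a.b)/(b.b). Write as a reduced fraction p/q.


Projection coefficient = (a . b) / (b . b)
a . b = (-2)*5 + (-3)*3 + 4*3
= -10 + (-9) + 12 = -7
b . b = 5^2 + 3^2 + 3^2
= 25 + 9 + 9 = 43
Coefficient = -7/43
In lowest terms: -7/43


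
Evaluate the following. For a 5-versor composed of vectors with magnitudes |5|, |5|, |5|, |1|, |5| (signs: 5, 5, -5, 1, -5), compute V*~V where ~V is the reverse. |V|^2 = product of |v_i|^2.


Each vector v_i has |v_i|^2 = s_i^2
Squared scales: 5^2 = 25, 5^2 = 25, (-5)^2 = 25, 1^2 = 1, (-5)^2 = 25
|V|^2 = 25 * 25 * 25 * 1 * 25
= 390625


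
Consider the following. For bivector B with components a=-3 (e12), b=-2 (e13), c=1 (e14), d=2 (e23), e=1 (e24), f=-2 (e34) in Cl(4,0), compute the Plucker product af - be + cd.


Plucker relation: af - be + cd
a*f = (-3)*(-2) = 6
b*e = (-2)*1 = -2
c*d = 1*2 = 2
af - be + cd = 6 - (-2) + 2
= 10


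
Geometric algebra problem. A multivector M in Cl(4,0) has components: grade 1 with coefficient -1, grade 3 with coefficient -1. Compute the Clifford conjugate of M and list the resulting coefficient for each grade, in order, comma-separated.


Clifford conjugate sign for grade k: (-1)^(k(k+1)/2)
Grade 1: (-1)^(1*2/2) = (-1)^1 = -1, coeff -1 -> 1
Grade 3: (-1)^(3*4/2) = (-1)^6 = 1, coeff -1 -> -1
Conjugated coefficients: 1, -1


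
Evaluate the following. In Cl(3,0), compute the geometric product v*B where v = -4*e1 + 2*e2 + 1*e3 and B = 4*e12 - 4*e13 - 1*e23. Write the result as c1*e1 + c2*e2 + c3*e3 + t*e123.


vB has grade-1 (vector) and grade-3 (trivector) parts: vB = (v _| B) + (v ^ B).
Vector part <vB>_1:
  e1: -v2*b12 - v3*b13 = -(2)*(4) - (1)*(-4) = -4
  e2: v1*b12 - v3*b23 = (-4)*(4) - (1)*(-1) = -15
  e3: v1*b13 + v2*b23 = (-4)*(-4) + (2)*(-1) = 14
Trivector part <vB>_3:
  e123: v1*b23 - v2*b13 + v3*b12 = (-4)*(-1) - (2)*(-4) + (1)*(4) = 16
vB = -4*e1 - 15*e2 + 14*e3 + 16*e123


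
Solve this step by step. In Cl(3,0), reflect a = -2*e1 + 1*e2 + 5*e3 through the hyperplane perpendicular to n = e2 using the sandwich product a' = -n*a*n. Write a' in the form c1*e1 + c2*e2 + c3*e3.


Reflection formula: a' = -n*a*n, with n = e2 (unit vector, n^2 = 1).
For reflection through hyperplane perp to e2:
The component along e2 flips sign, others stay.
a = (-2, 1, 5)
a' = (-2, -1, 5)
a' = -2*e1 - 1*e2 + 5*e3


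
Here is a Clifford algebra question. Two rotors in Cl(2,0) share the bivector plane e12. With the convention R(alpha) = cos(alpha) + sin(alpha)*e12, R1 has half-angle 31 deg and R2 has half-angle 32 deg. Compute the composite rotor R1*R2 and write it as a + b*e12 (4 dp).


Same-plane rotors commute and their half-angles add:
R1*R2 = cos(a1 + a2) + sin(a1 + a2)*e12.
a1 + a2 = 31 + 32 = 63 deg
cos(63 deg) = 0.4540
sin(63 deg) = 0.8910
R1*R2 = 0.4540 + 0.8910*e12


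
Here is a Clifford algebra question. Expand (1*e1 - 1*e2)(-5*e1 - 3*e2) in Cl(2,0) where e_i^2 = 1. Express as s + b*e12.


Expand: (1*e1 - 1*e2)(-5*e1 - 3*e2)
= 1*(-5)*e1e1 + 1*(-3)*e1e2 + (-1)*(-5)*e2e1 + (-1)*(-3)*e2e2
Using e1^2 = e2^2 = 1, e2e1 = -e1e2:
Scalar part s = 1*(-5) + (-1)*(-3) = -5 + 3 = -2
Bivector part b = 1*(-3) - (-1)*(-5) = -3 - 5 = -8
uv = -2 - 8*e12


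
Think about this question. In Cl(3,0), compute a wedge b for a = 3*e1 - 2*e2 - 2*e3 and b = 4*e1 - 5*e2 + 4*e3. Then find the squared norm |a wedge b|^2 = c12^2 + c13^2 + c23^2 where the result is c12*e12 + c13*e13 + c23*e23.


a wedge b = (a1*b2 - a2*b1)*e12 + (a1*b3 - a3*b1)*e13 + (a2*b3 - a3*b2)*e23
e12 coeff: 3*(-5) - (-2)*4 = -15 - (-8) = -7
e13 coeff: 3*4 - (-2)*4 = 12 - (-8) = 20
e23 coeff: (-2)*4 - (-2)*(-5) = -8 - 10 = -18
|a wedge b|^2 = (-7)^2 + 20^2 + (-18)^2
= 49 + 400 + 324
= 773


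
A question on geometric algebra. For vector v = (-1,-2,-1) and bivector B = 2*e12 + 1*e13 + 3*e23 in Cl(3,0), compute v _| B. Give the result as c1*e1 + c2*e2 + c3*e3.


Left contraction v _| B = <vB>_1 (grade-1 part of the geometric product vB).
Using e1_|e12 = e2, e2_|e12 = -e1, e1_|e13 = e3, e3_|e13 = -e1, e2_|e23 = e3, e3_|e23 = -e2:
e1 coeff: -v2*b12 - v3*b13 = -(-2)*(2) - (-1)*(1) = 5
e2 coeff: v1*b12 - v3*b23 = (-1)*(2) - (-1)*(3) = 1
e3 coeff: v1*b13 + v2*b23 = (-1)*(1) + (-2)*(3) = -7
v _| B = 5*e1 + 1*e2 - 7*e3


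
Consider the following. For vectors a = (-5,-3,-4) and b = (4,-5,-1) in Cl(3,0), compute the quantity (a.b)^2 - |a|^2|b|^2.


a . b = (-5)*4 + (-3)*(-5) + (-4)*(-1)
= -20 + 15 + 4 = -1
|a|^2 = (-5)^2 + (-3)^2 + (-4)^2 = 50
|b|^2 = 4^2 + (-5)^2 + (-1)^2 = 42
(a.b)^2 = (-1)^2 = 1
|a|^2 * |b|^2 = 50 * 42 = 2100
Result = 1 - 2100 = -2099


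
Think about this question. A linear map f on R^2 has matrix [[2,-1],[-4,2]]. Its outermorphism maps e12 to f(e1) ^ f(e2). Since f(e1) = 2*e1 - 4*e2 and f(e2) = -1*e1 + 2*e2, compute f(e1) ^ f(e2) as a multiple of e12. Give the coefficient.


The outermorphism of a linear map f sends e1^e2 to f(e1)^f(e2).
f(e1) = 2*e1 - 4*e2
f(e2) = -1*e1 + 2*e2
f(e1) ^ f(e2) = (2*e1 - 4*e2) ^ (-1*e1 + 2*e2)
= 2*2*e12 + (-4)*(-1)*e21
= (4 - 4)*e12
= 0*e12
Coefficient = 0


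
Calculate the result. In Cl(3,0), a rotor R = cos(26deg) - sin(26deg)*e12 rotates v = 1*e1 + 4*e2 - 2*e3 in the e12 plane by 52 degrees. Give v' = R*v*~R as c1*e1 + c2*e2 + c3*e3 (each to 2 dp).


Rotor R = cos(26deg) - sin(26deg)*e12
Rotation angle theta = 2 * 26 = 52 degrees in the e12 plane (e1 -> e2).
The component perpendicular to the plane (e3) is invariant: v'_3 = v3 = -2.00
cos(52deg) = 0.6157, sin(52deg) = 0.7880
v'_1 = v1*cos(theta) - v2*sin(theta) = 1*0.6157 - 4*0.7880 = -2.54
v'_2 = v1*sin(theta) + v2*cos(theta) = 1*0.7880 + 4*0.6157 = 3.25
v' = -2.54*e1 + 3.25*e2 - 2.00*e3


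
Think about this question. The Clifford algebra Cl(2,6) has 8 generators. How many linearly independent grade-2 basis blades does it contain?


Number of grade-k basis blades in Cl(p,q) with n = p + q is C(n, k).
n = 2 + 6 = 8
C(8, 2) = 8! / (2! * 6!)
= 40320 / (2 * 720)
= 28


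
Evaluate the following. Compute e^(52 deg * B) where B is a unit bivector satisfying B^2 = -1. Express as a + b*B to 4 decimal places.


For a unit bivector B with B^2 = -1, the exponential series gives
e^(theta*B) = cos(theta) + sin(theta)*B (the GA analogue of Euler's formula).
theta = 52 degrees = 0.907571 rad
cos(52 deg) = 0.6157
sin(52 deg) = 0.7880
exp(theta*B) = 0.6157 + 0.7880*B


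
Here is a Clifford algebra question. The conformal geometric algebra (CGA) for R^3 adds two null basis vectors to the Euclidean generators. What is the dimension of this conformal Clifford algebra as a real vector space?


The conformal model of R^3 uses Cl(4,1): the 3 Euclidean generators plus two extra orthogonal generators e+ (e+^2 = +1) and e- (e-^2 = -1), from which the null vectors e0, einf are built.
Number of generators m = 3 + 2 = 5.
dim Cl(p,q) = 2^m = 2^5 = 32


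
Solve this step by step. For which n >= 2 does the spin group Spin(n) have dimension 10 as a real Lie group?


dim Spin(n) = dim so(n) = n(n-1)/2.
Solve n(n-1)/2 = 10, i.e. n^2 - n - 20 = 0.
Discriminant = 1 + 8*10 = 81
n = (1 + sqrt(81))/2 = (1 + 9)/2 = 5


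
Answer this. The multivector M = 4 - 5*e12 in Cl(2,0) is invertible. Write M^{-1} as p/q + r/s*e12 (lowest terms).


M = 4 - 5*e12, where e12^2 = -1.
Since M commutes with its reverse ~M = a - b*e12, M * ~M = a^2 - b^2*e12^2 = a^2 + b^2.
So M^{-1} = ~M / (a^2 + b^2) = (a - b*e12)/(a^2 + b^2).
a^2 + b^2 = 16 + 25 = 41
Scalar part = 4/41 = 4/41
Bivector coeff = 5/41 = 5/41
M^{-1} = 4/41 + 5/41*e12


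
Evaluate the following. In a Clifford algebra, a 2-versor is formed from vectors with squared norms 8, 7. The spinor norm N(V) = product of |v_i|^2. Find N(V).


Spinor norm N(V) = |v1|^2 * |v2|^2 * ... * |v2|^2
= 8 * 7
Running product: 8, 56
N(V) = 56


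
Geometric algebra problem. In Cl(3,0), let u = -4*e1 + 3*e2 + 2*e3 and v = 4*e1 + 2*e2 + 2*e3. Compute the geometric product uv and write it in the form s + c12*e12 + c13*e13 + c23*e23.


In Cl(3,0): e_i^2 = 1, e_ie_j = -e_je_i for i != j.
Scalar part = u . v = (-4)*4 + 3*2 + 2*2
= -16 + 6 + 4 = -6
e12 coeff = (-4)*2 - 3*4 = -8 - 12 = -20
e13 coeff = (-4)*2 - 2*4 = -8 - 8 = -16
e23 coeff = 3*2 - 2*2 = 6 - 4 = 2
uv = -6 - 20*e12 - 16*e13 + 2*e23
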